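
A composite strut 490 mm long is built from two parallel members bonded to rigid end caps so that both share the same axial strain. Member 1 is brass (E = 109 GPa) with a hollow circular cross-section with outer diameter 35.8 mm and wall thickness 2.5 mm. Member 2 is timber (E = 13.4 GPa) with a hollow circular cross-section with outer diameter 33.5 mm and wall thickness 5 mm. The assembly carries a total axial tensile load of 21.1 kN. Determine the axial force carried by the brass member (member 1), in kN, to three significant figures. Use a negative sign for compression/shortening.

17.4 kN

A_1 = 261.5 mm².
A_2 = 447.7 mm².
Equal strain + equilibrium ⇒ each member carries load in proportion to AE: A₁E₁ = 28510000 N, A₂E₂ = 5999000 N, ΣAE = 34510000 N.
F₁ = P·A₁E₁/ΣAE = 21100·28510000/34510000 = 17430 N.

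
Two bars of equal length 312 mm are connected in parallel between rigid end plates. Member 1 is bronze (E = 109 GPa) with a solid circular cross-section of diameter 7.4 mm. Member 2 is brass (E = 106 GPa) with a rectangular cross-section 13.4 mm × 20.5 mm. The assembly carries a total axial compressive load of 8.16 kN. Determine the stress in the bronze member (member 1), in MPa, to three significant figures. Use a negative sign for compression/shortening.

A_1 = 43.01 mm².
A_2 = 274.7 mm².
Equal strain + equilibrium ⇒ each member carries load in proportion to AE: A₁E₁ = 4688000 N, A₂E₂ = 29120000 N, ΣAE = 33810000 N.
σ₁ = P·E₁/ΣAE = -8160·109000/33810000 = -26.31 MPa.

-26.3 MPa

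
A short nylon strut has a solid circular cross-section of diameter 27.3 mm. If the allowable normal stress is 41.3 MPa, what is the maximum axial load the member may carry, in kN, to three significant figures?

A = 585.3 mm².
P_max = σ_allow · A = 41.3 · 585.3 = 24170 N = 24.17 kN.

24.2 kN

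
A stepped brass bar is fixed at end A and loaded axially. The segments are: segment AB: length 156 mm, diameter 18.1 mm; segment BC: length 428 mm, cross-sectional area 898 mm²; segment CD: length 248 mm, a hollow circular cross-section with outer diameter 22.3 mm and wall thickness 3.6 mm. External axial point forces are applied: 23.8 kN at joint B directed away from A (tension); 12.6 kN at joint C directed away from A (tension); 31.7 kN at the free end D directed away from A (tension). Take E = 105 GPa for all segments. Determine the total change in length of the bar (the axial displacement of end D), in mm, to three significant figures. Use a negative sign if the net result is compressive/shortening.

Internal axial forces (sectioning from the free end, tension +): N_CD = 31.7 kN, N_BC = 44.3 kN, N_AB = 68.1 kN.
A_AB = 257.3 mm².
A_CD = 211.5 mm².
δ_AB = 68100·156/(257.3·105000) = 0.3932 mm
δ_BC = 44300·428/(898·105000) = 0.2011 mm
δ_CD = 31700·248/(211.5·105000) = 0.354 mm
δ = Σδ_i = 0.9483 mm.

0.948 mm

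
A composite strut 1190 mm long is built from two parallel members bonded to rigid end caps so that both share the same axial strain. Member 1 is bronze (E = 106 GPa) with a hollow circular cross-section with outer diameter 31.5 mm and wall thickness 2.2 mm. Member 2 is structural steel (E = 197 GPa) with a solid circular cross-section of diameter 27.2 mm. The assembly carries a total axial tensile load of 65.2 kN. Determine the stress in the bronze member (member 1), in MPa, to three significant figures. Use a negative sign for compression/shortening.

50.8 MPa

A_1 = 202.5 mm².
A_2 = 581.1 mm².
Equal strain + equilibrium ⇒ each member carries load in proportion to AE: A₁E₁ = 21470000 N, A₂E₂ = 114500000 N, ΣAE = 135900000 N.
σ₁ = P·E₁/ΣAE = 65200·106000/135900000 = 50.84 MPa.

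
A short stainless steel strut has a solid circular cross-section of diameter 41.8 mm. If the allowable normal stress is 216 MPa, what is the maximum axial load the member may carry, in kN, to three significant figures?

296 kN

A = 1372 mm².
P_max = σ_allow · A = 216 · 1372 = 296400 N = 296.4 kN.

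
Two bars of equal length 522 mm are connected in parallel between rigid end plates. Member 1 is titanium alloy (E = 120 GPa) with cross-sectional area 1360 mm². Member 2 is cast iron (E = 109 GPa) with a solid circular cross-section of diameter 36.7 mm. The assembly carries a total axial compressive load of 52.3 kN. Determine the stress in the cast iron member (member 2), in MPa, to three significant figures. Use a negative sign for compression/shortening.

A_2 = 1058 mm².
Equal strain + equilibrium ⇒ each member carries load in proportion to AE: A₁E₁ = 163200000 N, A₂E₂ = 115300000 N, ΣAE = 278500000 N.
σ₂ = P·E₂/ΣAE = -52300·109000/278500000 = -20.47 MPa.

-20.5 MPa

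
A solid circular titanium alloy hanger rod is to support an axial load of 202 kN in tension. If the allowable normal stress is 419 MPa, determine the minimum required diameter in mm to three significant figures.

24.8 mm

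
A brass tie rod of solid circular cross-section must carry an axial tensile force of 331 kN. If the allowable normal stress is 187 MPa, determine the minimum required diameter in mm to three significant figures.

Required area A ≥ P/σ_allow = 331000/187 = 1770 mm².
For a solid circular section, d ≥ √(4A/π) = 47.47 mm.

47.5 mm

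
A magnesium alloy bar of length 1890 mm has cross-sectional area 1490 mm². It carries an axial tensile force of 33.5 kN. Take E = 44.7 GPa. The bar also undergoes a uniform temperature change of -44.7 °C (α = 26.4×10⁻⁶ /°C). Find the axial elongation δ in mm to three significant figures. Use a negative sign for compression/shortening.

δ_mech = NL/(AE) = 33500·1890/(1490·44700) = 0.9506 mm.
δ_thermal = αLΔT = 26.4e-6·1890·-44.7 = -2.23 mm.
δ = δ_mech + δ_thermal = -1.28 mm.

-1.28 mm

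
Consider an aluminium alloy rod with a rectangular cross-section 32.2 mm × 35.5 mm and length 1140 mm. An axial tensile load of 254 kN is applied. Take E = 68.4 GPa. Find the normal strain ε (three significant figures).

0.00325

A = 1143 mm².
σ = N/A = 222.2 MPa; ε = σ/E = 222.2/68400 = 3.249e-03.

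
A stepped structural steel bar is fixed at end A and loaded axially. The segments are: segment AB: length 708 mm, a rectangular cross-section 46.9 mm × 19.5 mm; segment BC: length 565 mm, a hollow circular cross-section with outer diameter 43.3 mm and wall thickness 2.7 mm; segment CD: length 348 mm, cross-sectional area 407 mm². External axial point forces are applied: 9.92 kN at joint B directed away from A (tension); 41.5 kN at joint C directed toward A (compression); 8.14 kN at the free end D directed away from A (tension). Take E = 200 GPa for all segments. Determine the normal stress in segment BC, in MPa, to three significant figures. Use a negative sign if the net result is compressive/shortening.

Internal axial forces (sectioning from the free end, tension +): N_CD = 8.14 kN, N_BC = -33.36 kN, N_AB = -23.44 kN.
A_BC = 344.4 mm².
σ_BC = N_BC/A_BC = -33360/344.4 = -96.87 MPa.

-96.9 MPa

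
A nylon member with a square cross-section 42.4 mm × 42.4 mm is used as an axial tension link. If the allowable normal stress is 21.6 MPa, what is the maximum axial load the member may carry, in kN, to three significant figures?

38.8 kN

A = 1798 mm².
P_max = σ_allow · A = 21.6 · 1798 = 38830 N = 38.83 kN.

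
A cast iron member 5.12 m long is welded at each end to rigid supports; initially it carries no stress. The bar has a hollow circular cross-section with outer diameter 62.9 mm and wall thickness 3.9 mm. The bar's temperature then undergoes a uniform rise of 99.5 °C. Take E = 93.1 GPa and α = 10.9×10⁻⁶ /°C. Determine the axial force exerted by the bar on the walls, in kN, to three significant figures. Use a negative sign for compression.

Free thermal expansion αLΔT = 10.9e-6 · 5120 · 99.5 = 5.553 mm.
The walls impose strain ε = −(5.553)/5120 = -1.0846e-03; σ = Eε = 93100 · -1.0846e-03 = -101 MPa.
Wall reaction R = σ·A = -101·722.9 = -72990 N = -72.99 kN.

-73.0 kN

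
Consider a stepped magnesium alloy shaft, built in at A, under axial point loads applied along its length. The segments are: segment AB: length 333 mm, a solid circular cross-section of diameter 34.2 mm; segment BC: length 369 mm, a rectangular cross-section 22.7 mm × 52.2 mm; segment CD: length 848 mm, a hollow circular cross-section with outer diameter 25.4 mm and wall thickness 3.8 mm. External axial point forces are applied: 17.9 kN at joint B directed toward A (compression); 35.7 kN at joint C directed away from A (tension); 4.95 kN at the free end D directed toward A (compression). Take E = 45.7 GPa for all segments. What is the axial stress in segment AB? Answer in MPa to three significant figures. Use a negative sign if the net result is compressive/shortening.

14.0 MPa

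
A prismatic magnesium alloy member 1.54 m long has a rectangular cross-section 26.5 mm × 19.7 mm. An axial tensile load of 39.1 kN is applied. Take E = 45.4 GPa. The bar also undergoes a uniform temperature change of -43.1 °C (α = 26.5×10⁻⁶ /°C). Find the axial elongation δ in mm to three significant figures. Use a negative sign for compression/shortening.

A = 522 mm².
δ_mech = NL/(AE) = 39100·1540/(522·45400) = 2.541 mm.
δ_thermal = αLΔT = 26.5e-6·1540·-43.1 = -1.759 mm.
δ = δ_mech + δ_thermal = 0.7816 mm.

0.782 mm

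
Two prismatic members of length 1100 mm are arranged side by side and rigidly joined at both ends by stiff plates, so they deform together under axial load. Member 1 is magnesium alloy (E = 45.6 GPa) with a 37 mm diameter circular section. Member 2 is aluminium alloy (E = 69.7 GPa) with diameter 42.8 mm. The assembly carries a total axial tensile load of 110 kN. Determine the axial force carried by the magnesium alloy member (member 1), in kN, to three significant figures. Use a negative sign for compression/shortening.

A_1 = 1075 mm².
A_2 = 1439 mm².
Equal strain + equilibrium ⇒ each member carries load in proportion to AE: A₁E₁ = 49030000 N, A₂E₂ = 100300000 N, ΣAE = 149300000 N.
F₁ = P·A₁E₁/ΣAE = 110000·49030000/149300000 = 36120 N.

36.1 kN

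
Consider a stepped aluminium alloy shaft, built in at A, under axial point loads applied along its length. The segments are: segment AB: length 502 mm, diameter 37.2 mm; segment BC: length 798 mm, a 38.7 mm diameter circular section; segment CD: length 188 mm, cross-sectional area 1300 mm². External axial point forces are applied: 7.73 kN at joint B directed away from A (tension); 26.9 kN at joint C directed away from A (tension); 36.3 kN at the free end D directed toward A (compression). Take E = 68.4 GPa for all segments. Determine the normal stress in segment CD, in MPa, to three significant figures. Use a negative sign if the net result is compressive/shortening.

Internal axial forces (sectioning from the free end, tension +): N_CD = -36.3 kN, N_BC = -9.4 kN, N_AB = -1.67 kN.
σ_CD = N_CD/A_CD = -36300/1300 = -27.92 MPa.

-27.9 MPa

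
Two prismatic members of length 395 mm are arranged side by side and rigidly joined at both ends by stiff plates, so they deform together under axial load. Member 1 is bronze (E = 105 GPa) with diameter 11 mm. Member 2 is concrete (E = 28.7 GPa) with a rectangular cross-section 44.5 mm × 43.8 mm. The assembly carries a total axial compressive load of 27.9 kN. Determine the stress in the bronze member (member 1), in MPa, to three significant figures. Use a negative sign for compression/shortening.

A_1 = 95.03 mm².
A_2 = 1949 mm².
Equal strain + equilibrium ⇒ each member carries load in proportion to AE: A₁E₁ = 9978000 N, A₂E₂ = 55940000 N, ΣAE = 65920000 N.
σ₁ = P·E₁/ΣAE = -27900·105000/65920000 = -44.44 MPa.

-44.4 MPa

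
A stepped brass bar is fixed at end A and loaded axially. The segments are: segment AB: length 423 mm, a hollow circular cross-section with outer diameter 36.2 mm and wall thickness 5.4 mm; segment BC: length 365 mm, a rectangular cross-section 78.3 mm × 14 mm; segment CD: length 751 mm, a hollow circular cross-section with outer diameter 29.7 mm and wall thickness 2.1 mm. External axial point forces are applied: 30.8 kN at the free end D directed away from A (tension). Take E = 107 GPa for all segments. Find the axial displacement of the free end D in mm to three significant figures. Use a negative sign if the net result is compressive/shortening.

1.52 mm

Internal axial forces (sectioning from the free end, tension +): N_CD = 30.8 kN, N_BC = 30.8 kN, N_AB = 30.8 kN.
A_AB = 522.5 mm².
A_BC = 1096 mm².
A_CD = 182.1 mm².
δ_AB = 30800·423/(522.5·107000) = 0.233 mm
δ_BC = 30800·365/(1096·107000) = 0.09585 mm
δ_CD = 30800·751/(182.1·107000) = 1.187 mm
δ = Σδ_i = 1.516 mm.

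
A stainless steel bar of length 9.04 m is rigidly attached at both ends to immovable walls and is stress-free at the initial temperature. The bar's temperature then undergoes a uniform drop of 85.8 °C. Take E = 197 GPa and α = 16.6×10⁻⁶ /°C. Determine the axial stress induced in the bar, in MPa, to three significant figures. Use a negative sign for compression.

Free thermal expansion αLΔT = 16.6e-6 · 9040 · -85.8 = -12.88 mm.
The walls impose strain ε = −(-12.88)/9040 = 1.4243e-03; σ = Eε = 197000 · 1.4243e-03 = 280.6 MPa.

281 MPa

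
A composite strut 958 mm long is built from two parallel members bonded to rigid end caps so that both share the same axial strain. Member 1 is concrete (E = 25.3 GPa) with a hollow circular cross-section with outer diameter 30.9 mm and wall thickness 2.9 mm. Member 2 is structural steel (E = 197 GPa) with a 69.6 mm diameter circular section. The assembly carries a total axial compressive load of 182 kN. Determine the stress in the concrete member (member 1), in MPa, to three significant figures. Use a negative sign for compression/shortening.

-6.09 MPa

A_1 = 255.1 mm².
A_2 = 3805 mm².
Equal strain + equilibrium ⇒ each member carries load in proportion to AE: A₁E₁ = 6454000 N, A₂E₂ = 749500000 N, ΣAE = 756000000 N.
σ₁ = P·E₁/ΣAE = -182000·25300/756000000 = -6.091 MPa.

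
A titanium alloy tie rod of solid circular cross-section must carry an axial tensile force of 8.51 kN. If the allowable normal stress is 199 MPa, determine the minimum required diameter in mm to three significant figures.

Required area A ≥ P/σ_allow = 8510/199 = 42.76 mm².
For a solid circular section, d ≥ √(4A/π) = 7.379 mm.

7.38 mm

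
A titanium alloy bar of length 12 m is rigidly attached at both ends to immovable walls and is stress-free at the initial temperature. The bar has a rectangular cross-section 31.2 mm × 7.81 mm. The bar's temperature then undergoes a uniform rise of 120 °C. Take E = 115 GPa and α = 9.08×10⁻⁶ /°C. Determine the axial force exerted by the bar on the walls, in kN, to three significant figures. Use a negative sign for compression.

-30.5 kN

Free thermal expansion αLΔT = 9.08e-6 · 12000 · 120 = 13.08 mm.
The walls impose strain ε = −(13.08)/12000 = -1.0896e-03; σ = Eε = 115000 · -1.0896e-03 = -125.3 MPa.
Wall reaction R = σ·A = -125.3·243.7 = -30530 N = -30.53 kN.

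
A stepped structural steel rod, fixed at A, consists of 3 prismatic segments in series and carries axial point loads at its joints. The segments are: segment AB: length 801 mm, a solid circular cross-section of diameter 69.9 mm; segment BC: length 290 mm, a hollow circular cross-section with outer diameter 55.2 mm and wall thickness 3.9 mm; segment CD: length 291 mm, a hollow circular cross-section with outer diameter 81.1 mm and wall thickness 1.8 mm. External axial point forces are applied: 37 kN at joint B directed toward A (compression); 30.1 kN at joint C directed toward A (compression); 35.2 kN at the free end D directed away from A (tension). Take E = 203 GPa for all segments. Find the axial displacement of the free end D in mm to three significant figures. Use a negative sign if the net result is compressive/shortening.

Internal axial forces (sectioning from the free end, tension +): N_CD = 35.2 kN, N_BC = 5.1 kN, N_AB = -31.9 kN.
A_AB = 3837 mm².
A_BC = 628.5 mm².
A_CD = 448.4 mm².
δ_AB = -31900·801/(3837·203000) = -0.0328 mm
δ_BC = 5100·290/(628.5·203000) = 0.01159 mm
δ_CD = 35200·291/(448.4·203000) = 0.1125 mm
δ = Σδ_i = 0.09131 mm.

0.0913 mm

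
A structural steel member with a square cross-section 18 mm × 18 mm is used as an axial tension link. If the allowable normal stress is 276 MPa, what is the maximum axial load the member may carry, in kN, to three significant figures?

89.4 kN

A = 324 mm².
P_max = σ_allow · A = 276 · 324 = 89420 N = 89.42 kN.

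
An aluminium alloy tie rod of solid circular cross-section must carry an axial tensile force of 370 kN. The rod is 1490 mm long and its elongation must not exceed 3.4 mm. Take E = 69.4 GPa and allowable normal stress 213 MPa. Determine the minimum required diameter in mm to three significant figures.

54.5 mm

Required area A ≥ P/σ_allow = 370000/213 = 1737 mm².
For a solid circular section, d ≥ √(4A/π) = 47.03 mm.
Elongation limit: A ≥ PL/(Eδ_allow) = 370000·1490/(69400·3.4) = 2336 mm² ⇒ d ≥ 54.54 mm.
The elongation limit governs.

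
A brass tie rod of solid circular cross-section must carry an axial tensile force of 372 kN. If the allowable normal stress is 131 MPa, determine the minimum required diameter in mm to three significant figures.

60.1 mm

Required area A ≥ P/σ_allow = 372000/131 = 2840 mm².
For a solid circular section, d ≥ √(4A/π) = 60.13 mm.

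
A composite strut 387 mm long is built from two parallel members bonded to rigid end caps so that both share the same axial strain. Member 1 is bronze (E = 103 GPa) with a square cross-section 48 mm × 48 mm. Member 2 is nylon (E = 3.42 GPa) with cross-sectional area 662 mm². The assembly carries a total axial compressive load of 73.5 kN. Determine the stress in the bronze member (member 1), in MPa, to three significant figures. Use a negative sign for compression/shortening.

-31.6 MPa

A_1 = 2304 mm².
Equal strain + equilibrium ⇒ each member carries load in proportion to AE: A₁E₁ = 237300000 N, A₂E₂ = 2264000 N, ΣAE = 239600000 N.
σ₁ = P·E₁/ΣAE = -73500·103000/239600000 = -31.6 MPa.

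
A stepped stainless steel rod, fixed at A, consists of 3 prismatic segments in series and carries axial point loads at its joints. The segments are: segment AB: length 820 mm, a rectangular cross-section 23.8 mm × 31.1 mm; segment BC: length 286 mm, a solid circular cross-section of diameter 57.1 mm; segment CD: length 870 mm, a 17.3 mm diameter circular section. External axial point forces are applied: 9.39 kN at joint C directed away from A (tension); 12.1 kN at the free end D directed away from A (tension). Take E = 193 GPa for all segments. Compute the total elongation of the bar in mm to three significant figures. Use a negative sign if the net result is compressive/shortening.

Internal axial forces (sectioning from the free end, tension +): N_CD = 12.1 kN, N_BC = 21.49 kN, N_AB = 21.49 kN.
A_AB = 740.2 mm².
A_BC = 2561 mm².
A_CD = 235.1 mm².
δ_AB = 21490·820/(740.2·193000) = 0.1234 mm
δ_BC = 21490·286/(2561·193000) = 0.01244 mm
δ_CD = 12100·870/(235.1·193000) = 0.232 mm
δ = Σδ_i = 0.3678 mm.

0.368 mm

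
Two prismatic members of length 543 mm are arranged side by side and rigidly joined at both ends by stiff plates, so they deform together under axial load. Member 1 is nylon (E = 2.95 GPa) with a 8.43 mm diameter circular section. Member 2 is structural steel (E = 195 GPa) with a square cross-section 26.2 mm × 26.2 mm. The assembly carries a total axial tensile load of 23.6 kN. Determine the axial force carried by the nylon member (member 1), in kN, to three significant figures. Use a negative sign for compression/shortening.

A_1 = 55.81 mm².
A_2 = 686.4 mm².
Equal strain + equilibrium ⇒ each member carries load in proportion to AE: A₁E₁ = 164700 N, A₂E₂ = 133900000 N, ΣAE = 134000000 N.
F₁ = P·A₁E₁/ΣAE = 23600·164700/134000000 = 28.99 N.

0.0290 kN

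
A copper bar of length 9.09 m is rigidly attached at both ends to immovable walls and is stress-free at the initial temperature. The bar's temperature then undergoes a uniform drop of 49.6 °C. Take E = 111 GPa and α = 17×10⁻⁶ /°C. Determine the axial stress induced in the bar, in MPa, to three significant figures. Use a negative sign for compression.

93.6 MPa

Free thermal expansion αLΔT = 17e-6 · 9090 · -49.6 = -7.665 mm.
The walls impose strain ε = −(-7.665)/9090 = 8.4320e-04; σ = Eε = 111000 · 8.4320e-04 = 93.6 MPa.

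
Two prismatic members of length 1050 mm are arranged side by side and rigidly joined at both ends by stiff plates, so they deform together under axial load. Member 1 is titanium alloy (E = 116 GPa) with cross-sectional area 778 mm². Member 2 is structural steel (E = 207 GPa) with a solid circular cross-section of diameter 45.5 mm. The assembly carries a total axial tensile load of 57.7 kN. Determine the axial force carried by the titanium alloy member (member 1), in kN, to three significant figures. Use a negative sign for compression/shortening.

12.2 kN

A_2 = 1626 mm².
Equal strain + equilibrium ⇒ each member carries load in proportion to AE: A₁E₁ = 90250000 N, A₂E₂ = 336600000 N, ΣAE = 426800000 N.
F₁ = P·A₁E₁/ΣAE = 57700·90250000/426800000 = 12200 N.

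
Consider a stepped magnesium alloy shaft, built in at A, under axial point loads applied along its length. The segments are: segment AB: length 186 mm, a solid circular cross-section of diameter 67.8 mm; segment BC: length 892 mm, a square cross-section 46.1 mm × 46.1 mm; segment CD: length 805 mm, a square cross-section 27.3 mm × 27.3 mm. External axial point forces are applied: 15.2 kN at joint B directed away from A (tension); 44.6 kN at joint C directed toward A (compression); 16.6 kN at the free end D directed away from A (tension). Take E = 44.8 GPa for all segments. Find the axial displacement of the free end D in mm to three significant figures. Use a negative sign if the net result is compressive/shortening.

Internal axial forces (sectioning from the free end, tension +): N_CD = 16.6 kN, N_BC = -28 kN, N_AB = -12.8 kN.
A_AB = 3610 mm².
A_BC = 2125 mm².
A_CD = 745.3 mm².
δ_AB = -12800·186/(3610·44800) = -0.01472 mm
δ_BC = -28000·892/(2125·44800) = -0.2623 mm
δ_CD = 16600·805/(745.3·44800) = 0.4002 mm
δ = Σδ_i = 0.1232 mm.

0.123 mm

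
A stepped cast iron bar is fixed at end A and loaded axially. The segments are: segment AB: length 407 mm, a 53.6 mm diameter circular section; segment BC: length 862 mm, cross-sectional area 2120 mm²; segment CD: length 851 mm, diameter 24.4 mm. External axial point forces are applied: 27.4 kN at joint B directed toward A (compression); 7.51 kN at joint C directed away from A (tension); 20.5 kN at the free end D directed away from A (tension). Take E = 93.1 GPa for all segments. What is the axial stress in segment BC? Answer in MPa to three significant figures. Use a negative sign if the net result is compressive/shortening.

13.2 MPa

Internal axial forces (sectioning from the free end, tension +): N_CD = 20.5 kN, N_BC = 28.01 kN, N_AB = 0.61 kN.
σ_BC = N_BC/A_BC = 28010/2120 = 13.21 MPa.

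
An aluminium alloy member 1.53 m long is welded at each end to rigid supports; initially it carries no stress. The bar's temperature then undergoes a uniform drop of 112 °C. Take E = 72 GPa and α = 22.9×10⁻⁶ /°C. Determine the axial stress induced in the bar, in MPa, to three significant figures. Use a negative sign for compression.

Free thermal expansion αLΔT = 22.9e-6 · 1530 · -112 = -3.924 mm.
The walls impose strain ε = −(-3.924)/1530 = 2.5648e-03; σ = Eε = 72000 · 2.5648e-03 = 184.7 MPa.

185 MPa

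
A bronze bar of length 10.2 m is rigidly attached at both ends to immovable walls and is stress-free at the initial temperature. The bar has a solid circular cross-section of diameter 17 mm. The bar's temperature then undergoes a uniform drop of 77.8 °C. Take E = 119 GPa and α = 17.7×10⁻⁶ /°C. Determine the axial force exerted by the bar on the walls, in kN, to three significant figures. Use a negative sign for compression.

37.2 kN

Free thermal expansion αLΔT = 17.7e-6 · 10200 · -77.8 = -14.05 mm.
The walls impose strain ε = −(-14.05)/10200 = 1.3771e-03; σ = Eε = 119000 · 1.3771e-03 = 163.9 MPa.
Wall reaction R = σ·A = 163.9·227 = 37200 N = 37.2 kN.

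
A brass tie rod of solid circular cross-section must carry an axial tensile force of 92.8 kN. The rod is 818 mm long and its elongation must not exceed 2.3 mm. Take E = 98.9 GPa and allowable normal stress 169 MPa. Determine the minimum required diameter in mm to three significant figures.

26.4 mm

Required area A ≥ P/σ_allow = 92800/169 = 549.1 mm².
For a solid circular section, d ≥ √(4A/π) = 26.44 mm.
Elongation limit: A ≥ PL/(Eδ_allow) = 92800·818/(98900·2.3) = 333.7 mm² ⇒ d ≥ 20.61 mm.
The stress limit governs.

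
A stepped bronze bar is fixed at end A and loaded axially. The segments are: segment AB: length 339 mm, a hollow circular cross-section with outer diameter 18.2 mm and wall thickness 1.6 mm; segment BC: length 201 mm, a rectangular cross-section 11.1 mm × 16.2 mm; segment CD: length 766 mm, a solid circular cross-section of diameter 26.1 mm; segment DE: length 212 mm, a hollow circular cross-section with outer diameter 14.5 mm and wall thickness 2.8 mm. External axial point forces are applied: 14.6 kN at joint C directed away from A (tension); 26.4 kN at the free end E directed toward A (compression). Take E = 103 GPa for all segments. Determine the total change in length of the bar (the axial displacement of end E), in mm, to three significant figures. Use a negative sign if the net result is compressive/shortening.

-1.49 mm

Internal axial forces (sectioning from the free end, tension +): N_DE = -26.4 kN, N_CD = -26.4 kN, N_BC = -11.8 kN, N_AB = -11.8 kN.
A_AB = 83.44 mm².
A_BC = 179.8 mm².
A_CD = 535 mm².
A_DE = 102.9 mm².
δ_AB = -11800·339/(83.44·103000) = -0.4654 mm
δ_BC = -11800·201/(179.8·103000) = -0.1281 mm
δ_CD = -26400·766/(535·103000) = -0.367 mm
δ_DE = -26400·212/(102.9·103000) = -0.528 mm
δ = Σδ_i = -1.488 mm.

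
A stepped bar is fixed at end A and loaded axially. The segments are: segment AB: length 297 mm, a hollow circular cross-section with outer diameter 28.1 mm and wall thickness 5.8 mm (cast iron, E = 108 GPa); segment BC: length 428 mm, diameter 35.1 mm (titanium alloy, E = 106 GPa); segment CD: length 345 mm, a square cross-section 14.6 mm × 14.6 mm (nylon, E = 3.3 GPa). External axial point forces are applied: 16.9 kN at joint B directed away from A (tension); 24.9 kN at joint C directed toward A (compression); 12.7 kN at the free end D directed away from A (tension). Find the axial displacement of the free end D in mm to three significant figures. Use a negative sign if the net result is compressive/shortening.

6.21 mm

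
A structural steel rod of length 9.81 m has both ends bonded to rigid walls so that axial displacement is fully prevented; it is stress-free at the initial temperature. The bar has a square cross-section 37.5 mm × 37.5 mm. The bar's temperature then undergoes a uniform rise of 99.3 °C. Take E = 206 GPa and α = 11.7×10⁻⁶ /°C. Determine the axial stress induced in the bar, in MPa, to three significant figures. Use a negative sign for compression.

Free thermal expansion αLΔT = 11.7e-6 · 9810 · 99.3 = 11.4 mm.
The walls impose strain ε = −(11.4)/9810 = -1.1618e-03; σ = Eε = 206000 · -1.1618e-03 = -239.3 MPa.

-239 MPa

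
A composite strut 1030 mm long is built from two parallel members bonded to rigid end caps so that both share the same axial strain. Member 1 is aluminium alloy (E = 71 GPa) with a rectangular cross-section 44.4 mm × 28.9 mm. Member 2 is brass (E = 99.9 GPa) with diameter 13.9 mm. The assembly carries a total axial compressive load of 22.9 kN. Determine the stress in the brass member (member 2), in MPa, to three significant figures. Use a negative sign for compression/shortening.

A_1 = 1283 mm².
A_2 = 151.7 mm².
Equal strain + equilibrium ⇒ each member carries load in proportion to AE: A₁E₁ = 91100000 N, A₂E₂ = 15160000 N, ΣAE = 106300000 N.
σ₂ = P·E₂/ΣAE = -22900·99900/106300000 = -21.53 MPa.

-21.5 MPa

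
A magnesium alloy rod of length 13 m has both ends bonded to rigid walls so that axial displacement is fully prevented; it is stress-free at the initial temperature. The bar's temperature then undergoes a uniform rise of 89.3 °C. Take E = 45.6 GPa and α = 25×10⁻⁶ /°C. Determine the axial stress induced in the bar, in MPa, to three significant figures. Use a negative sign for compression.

-102 MPa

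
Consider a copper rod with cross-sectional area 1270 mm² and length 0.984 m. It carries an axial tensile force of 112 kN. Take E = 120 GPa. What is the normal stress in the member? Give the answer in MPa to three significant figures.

88.2 MPa

σ = N/A = 112000/1270 = 88.19 MPa.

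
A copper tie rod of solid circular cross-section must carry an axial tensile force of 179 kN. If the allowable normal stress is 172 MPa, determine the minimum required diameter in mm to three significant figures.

36.4 mm

Required area A ≥ P/σ_allow = 179000/172 = 1041 mm².
For a solid circular section, d ≥ √(4A/π) = 36.4 mm.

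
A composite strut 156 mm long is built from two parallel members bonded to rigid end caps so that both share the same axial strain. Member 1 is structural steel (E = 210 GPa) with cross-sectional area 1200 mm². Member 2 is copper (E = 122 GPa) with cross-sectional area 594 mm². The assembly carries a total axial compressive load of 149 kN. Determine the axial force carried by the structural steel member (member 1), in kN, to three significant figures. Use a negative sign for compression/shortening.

Equal strain + equilibrium ⇒ each member carries load in proportion to AE: A₁E₁ = 252000000 N, A₂E₂ = 72470000 N, ΣAE = 324500000 N.
F₁ = P·A₁E₁/ΣAE = -149000·252000000/324500000 = -115700 N.

-116 kN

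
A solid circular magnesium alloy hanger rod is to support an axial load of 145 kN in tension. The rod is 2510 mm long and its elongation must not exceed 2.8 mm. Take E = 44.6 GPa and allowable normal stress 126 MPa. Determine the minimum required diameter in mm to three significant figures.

Required area A ≥ P/σ_allow = 145000/126 = 1151 mm².
For a solid circular section, d ≥ √(4A/π) = 38.28 mm.
Elongation limit: A ≥ PL/(Eδ_allow) = 145000·2510/(44600·2.8) = 2914 mm² ⇒ d ≥ 60.92 mm.
The elongation limit governs.

60.9 mm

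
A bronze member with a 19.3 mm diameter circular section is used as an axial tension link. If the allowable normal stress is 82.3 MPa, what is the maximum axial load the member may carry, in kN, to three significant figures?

A = 292.6 mm².
P_max = σ_allow · A = 82.3 · 292.6 = 24080 N = 24.08 kN.

24.1 kN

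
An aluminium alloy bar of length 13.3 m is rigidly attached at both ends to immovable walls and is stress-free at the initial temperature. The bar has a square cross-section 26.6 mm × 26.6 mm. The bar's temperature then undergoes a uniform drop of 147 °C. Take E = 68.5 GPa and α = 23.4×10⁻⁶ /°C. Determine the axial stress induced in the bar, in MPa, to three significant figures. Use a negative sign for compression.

Free thermal expansion αLΔT = 23.4e-6 · 13300 · -147 = -45.75 mm.
The walls impose strain ε = −(-45.75)/13300 = 3.4398e-03; σ = Eε = 68500 · 3.4398e-03 = 235.6 MPa.

236 MPa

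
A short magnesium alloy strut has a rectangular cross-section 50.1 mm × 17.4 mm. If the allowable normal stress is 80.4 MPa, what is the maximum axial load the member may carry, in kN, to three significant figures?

A = 871.7 mm².
P_max = σ_allow · A = 80.4 · 871.7 = 70090 N = 70.09 kN.

70.1 kN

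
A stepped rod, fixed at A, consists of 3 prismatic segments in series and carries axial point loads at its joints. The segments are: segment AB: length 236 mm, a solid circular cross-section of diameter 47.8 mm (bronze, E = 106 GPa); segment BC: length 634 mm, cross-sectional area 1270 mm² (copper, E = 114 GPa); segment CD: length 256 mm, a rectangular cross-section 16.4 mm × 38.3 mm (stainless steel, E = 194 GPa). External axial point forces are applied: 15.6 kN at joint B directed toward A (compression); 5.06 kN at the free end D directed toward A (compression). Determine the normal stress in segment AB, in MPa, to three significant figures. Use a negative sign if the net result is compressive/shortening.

-11.5 MPa

Internal axial forces (sectioning from the free end, tension +): N_CD = -5.06 kN, N_BC = -5.06 kN, N_AB = -20.66 kN.
A_AB = 1795 mm².
σ_AB = N_AB/A_AB = -20660/1795 = -11.51 MPa.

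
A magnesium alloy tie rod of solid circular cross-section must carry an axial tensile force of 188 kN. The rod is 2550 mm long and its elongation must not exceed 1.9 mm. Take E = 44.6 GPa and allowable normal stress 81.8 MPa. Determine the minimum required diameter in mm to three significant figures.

84.9 mm

Required area A ≥ P/σ_allow = 188000/81.8 = 2298 mm².
For a solid circular section, d ≥ √(4A/π) = 54.1 mm.
Elongation limit: A ≥ PL/(Eδ_allow) = 188000·2550/(44600·1.9) = 5657 mm² ⇒ d ≥ 84.87 mm.
The elongation limit governs.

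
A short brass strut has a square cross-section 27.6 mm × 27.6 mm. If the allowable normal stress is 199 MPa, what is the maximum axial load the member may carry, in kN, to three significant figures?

A = 761.8 mm².
P_max = σ_allow · A = 199 · 761.8 = 151600 N = 151.6 kN.

152 kN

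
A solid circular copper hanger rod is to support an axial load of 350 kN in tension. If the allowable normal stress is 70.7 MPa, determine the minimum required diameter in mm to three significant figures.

79.4 mm

Required area A ≥ P/σ_allow = 350000/70.7 = 4950 mm².
For a solid circular section, d ≥ √(4A/π) = 79.39 mm.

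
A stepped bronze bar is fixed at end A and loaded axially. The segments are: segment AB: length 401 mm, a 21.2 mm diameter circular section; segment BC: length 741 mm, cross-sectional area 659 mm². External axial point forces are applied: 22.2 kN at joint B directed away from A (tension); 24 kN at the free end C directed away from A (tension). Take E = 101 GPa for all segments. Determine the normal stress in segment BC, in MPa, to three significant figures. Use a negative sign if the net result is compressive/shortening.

Internal axial forces (sectioning from the free end, tension +): N_BC = 24 kN, N_AB = 46.2 kN.
σ_BC = N_BC/A_BC = 24000/659 = 36.42 MPa.

36.4 MPa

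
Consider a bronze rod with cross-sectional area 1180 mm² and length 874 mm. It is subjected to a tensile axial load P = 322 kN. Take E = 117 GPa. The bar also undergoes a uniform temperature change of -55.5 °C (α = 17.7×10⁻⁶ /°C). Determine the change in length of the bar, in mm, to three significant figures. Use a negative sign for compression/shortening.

δ_mech = NL/(AE) = 322000·874/(1180·117000) = 2.038 mm.
δ_thermal = αLΔT = 17.7e-6·874·-55.5 = -0.8586 mm.
δ = δ_mech + δ_thermal = 1.18 mm.

1.18 mm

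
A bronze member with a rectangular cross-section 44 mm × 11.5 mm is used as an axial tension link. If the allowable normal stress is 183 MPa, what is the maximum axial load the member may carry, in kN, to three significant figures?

92.6 kN

A = 506 mm².
P_max = σ_allow · A = 183 · 506 = 92600 N = 92.6 kN.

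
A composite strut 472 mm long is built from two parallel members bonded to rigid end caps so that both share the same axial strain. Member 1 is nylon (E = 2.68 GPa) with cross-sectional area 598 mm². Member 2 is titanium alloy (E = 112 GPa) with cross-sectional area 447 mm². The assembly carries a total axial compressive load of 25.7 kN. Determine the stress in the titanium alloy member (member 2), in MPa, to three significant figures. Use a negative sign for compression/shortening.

Equal strain + equilibrium ⇒ each member carries load in proportion to AE: A₁E₁ = 1603000 N, A₂E₂ = 50060000 N, ΣAE = 51670000 N.
σ₂ = P·E₂/ΣAE = -25700·112000/51670000 = -55.71 MPa.

-55.7 MPa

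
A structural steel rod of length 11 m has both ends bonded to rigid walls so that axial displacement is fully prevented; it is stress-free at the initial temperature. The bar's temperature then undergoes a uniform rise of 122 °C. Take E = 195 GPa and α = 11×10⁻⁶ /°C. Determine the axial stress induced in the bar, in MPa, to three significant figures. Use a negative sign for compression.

-262 MPa

Free thermal expansion αLΔT = 11e-6 · 11000 · 122 = 14.76 mm.
The walls impose strain ε = −(14.76)/11000 = -1.3420e-03; σ = Eε = 195000 · -1.3420e-03 = -261.7 MPa.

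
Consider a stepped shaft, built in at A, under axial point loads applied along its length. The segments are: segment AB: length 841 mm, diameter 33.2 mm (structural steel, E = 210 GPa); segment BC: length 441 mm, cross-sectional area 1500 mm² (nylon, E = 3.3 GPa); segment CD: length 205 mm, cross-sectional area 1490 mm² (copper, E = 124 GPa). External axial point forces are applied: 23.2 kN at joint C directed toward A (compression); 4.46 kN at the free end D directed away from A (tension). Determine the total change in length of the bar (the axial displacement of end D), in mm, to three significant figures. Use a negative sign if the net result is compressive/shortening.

Internal axial forces (sectioning from the free end, tension +): N_CD = 4.46 kN, N_BC = -18.74 kN, N_AB = -18.74 kN.
A_AB = 865.7 mm².
δ_AB = -18740·841/(865.7·210000) = -0.08669 mm
δ_BC = -18740·441/(1500·3300) = -1.67 mm
δ_CD = 4460·205/(1490·124000) = 0.004949 mm
δ = Σδ_i = -1.751 mm.

-1.75 mm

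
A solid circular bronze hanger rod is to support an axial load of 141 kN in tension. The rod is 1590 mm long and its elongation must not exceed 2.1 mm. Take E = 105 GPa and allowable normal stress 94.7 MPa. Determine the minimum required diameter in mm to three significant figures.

43.5 mm

Required area A ≥ P/σ_allow = 141000/94.7 = 1489 mm².
For a solid circular section, d ≥ √(4A/π) = 43.54 mm.
Elongation limit: A ≥ PL/(Eδ_allow) = 141000·1590/(105000·2.1) = 1017 mm² ⇒ d ≥ 35.98 mm.
The stress limit governs.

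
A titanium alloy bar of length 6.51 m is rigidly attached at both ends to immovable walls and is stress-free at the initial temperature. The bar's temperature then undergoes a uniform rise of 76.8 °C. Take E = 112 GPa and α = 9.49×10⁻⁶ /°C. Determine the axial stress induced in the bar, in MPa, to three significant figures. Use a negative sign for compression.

Free thermal expansion αLΔT = 9.49e-6 · 6510 · 76.8 = 4.745 mm.
The walls impose strain ε = −(4.745)/6510 = -7.2883e-04; σ = Eε = 112000 · -7.2883e-04 = -81.63 MPa.

-81.6 MPa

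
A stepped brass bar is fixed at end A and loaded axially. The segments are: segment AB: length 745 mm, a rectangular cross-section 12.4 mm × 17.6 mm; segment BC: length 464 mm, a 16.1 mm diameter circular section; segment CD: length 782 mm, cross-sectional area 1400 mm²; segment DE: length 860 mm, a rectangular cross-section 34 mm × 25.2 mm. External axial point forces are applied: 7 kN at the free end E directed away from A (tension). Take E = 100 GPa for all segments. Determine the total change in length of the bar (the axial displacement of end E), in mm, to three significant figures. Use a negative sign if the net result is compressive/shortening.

0.508 mm

Internal axial forces (sectioning from the free end, tension +): N_DE = 7 kN, N_CD = 7 kN, N_BC = 7 kN, N_AB = 7 kN.
A_AB = 218.2 mm².
A_BC = 203.6 mm².
A_DE = 856.8 mm².
δ_AB = 7000·745/(218.2·100000) = 0.239 mm
δ_BC = 7000·464/(203.6·100000) = 0.1595 mm
δ_CD = 7000·782/(1400·100000) = 0.0391 mm
δ_DE = 7000·860/(856.8·100000) = 0.07026 mm
δ = Σδ_i = 0.5079 mm.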